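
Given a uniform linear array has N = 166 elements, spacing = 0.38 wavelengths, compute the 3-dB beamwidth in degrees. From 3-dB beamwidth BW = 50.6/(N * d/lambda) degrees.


0.8 deg


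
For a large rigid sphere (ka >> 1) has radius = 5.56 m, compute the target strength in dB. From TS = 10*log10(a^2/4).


8.88 dB


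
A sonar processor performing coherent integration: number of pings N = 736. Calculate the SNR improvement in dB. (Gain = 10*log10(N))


Gain = 10*log10(736) = 28.67

28.67 dB


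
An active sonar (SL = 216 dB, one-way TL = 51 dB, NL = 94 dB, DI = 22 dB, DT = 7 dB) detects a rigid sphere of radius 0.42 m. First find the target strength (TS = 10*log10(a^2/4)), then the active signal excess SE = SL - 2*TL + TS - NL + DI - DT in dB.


Step 1: TS = 10*log10(0.42^2/4) = -13.56 dB
Step 2: SE = SL - 2*TL + TS - NL + DI - DT = 216 - 2*51 + (-13.56) - 94 + 22 - 7 = 21.44

21.44 dB


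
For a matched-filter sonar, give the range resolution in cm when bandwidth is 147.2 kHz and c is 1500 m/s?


dR = c/(2*BW) = 1500 / (2 * 147.2e3) = 0.0051 m = 0.51 cm

0.51 cm


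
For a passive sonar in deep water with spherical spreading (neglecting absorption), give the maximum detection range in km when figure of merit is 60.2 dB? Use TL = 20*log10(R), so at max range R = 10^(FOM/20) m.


At max range FOM = TL, so 20*log10(R) = 60.2
R = 10^(60.2/20) = 1023.29 m = 1.02 km

1.02 km


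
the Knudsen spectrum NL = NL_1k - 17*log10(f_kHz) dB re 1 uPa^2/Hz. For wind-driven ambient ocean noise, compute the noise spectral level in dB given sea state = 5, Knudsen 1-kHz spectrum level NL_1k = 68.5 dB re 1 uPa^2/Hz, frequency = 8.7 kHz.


52.53 dB


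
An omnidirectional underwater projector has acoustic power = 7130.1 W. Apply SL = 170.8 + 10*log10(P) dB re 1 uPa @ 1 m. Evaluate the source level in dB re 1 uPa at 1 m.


SL = 170.8 + 10*log10(7130.1) = 170.8 + 38.53 = 209.33

209.33 dB


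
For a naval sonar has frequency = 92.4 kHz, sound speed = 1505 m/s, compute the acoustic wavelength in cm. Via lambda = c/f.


lambda = c/f = 1505 / 92400 = 0.0163 m = 1.63 cm

1.63 cm


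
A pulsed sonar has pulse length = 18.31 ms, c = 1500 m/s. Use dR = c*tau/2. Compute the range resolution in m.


13.7325 m


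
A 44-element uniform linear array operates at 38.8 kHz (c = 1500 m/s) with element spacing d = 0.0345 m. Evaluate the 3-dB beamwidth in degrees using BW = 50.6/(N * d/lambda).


1.29 deg


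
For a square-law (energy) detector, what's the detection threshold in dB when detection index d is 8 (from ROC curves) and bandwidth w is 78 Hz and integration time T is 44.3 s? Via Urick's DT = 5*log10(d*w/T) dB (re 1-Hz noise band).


5.74 dB


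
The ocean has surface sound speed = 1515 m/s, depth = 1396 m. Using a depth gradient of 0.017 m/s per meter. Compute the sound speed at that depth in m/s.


1538.732 m/s


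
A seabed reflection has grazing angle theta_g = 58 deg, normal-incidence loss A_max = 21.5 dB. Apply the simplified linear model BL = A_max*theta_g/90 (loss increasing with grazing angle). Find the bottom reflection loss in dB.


BL = A_max * theta_g / 90 = 21.5 * 58 / 90 = 13.86

13.86 dB


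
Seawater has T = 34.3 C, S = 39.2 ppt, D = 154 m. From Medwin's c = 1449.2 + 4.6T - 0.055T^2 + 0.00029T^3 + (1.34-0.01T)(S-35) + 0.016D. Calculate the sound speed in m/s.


c = 1449.2 + 4.6*34.3 - 0.055*34.3^2 + 0.00029*34.3^3 + (1.34 - 0.01*34.3)*(39.2 - 35) + 0.016*154 = 1560.63

1560.63 m/s


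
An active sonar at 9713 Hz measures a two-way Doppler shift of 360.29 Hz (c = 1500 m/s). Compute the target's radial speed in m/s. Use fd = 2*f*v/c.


From fd = 2*f*v/c, v = c*fd/(2*f) = 1500 * 360.29 / (2*9713) = 27.82

27.82 m/s


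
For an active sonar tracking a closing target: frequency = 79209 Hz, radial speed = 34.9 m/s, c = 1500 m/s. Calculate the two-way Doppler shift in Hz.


fd = 2*f*v/c = 2 * 79209 * 34.9 / 1500 = 3685.86

3685.86 Hz


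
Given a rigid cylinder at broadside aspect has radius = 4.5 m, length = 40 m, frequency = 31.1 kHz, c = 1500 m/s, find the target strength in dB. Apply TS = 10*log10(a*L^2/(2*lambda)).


lambda = 1500/31100 = 0.04823 m
TS = 10*log10(4.5*40^2/(2*0.04823)) = 48.73

48.73 dB


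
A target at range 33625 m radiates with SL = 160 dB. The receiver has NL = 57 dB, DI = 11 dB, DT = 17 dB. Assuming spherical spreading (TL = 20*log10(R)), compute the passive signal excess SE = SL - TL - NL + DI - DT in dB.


Step 1: TL = 20*log10(33625) = 90.53 dB
Step 2: SE = 160 - 90.53 - 57 + 11 - 17 = 6.47

6.47 dB


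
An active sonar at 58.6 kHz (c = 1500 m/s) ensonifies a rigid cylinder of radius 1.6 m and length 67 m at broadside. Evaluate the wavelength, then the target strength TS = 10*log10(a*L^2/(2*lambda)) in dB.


Step 1: lambda = c/f = 1500/58600 = 0.0256 m
Step 2: TS = 10*log10(a*L^2/(2*lambda)) = 10*log10(1.6*67^2/(2*0.0256)) = 51.47

51.47 dB


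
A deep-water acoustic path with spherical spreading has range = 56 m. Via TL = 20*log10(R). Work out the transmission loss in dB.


34.96 dB


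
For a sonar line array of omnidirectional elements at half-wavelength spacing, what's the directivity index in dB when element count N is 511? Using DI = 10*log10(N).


DI = 10*log10(511) = 27.08

27.08 dB


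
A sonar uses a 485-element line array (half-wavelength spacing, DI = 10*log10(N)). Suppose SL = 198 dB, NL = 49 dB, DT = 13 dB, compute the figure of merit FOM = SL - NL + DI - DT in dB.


Step 1: DI = 10*log10(485) = 26.86 dB
Step 2: FOM = SL - NL + DI - DT = 198 - 49 + 26.86 - 13 = 162.86

162.86 dB


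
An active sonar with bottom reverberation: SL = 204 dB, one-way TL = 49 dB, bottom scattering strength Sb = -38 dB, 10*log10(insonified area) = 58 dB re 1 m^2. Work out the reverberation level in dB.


RL = SL - 2*TL + Sb + 10*log10(A) = 204 - 2*49 + (-38) + 58 = 126

126 dB


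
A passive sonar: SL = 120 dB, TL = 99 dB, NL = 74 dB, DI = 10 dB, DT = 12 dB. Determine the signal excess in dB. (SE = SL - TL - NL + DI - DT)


SE = SL - TL - NL + DI - DT = 120 - 99 - 74 + 10 - 12 = -55

-55 dB


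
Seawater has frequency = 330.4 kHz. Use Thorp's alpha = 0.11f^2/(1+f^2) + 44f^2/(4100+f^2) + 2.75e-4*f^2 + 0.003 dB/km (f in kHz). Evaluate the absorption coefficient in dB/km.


72.54 dB/km


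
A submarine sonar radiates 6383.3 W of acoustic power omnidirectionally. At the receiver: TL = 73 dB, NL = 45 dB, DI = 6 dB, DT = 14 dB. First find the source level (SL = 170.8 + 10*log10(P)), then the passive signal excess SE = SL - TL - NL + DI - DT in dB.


Step 1: SL = 170.8 + 10*log10(6383.3) = 208.85 dB
Step 2: SE = SL - TL - NL + DI - DT = 208.85 - 73 - 45 + 6 - 14 = 82.85

82.85 dB


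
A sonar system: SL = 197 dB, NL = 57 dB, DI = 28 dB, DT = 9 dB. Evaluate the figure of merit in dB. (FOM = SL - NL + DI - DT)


159 dB


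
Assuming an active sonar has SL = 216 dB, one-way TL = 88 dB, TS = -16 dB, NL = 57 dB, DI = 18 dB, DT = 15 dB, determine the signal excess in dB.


SE = SL - 2*TL + TS - NL + DI - DT = 216 - 2*88 + (-16) - 57 + 18 - 15 = -30

-30 dB


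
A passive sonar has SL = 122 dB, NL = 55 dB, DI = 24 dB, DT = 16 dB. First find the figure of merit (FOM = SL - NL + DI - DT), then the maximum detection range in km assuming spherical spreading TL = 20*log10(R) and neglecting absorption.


Step 1: FOM = SL - NL + DI - DT = 122 - 55 + 24 - 16 = 75 dB
Step 2: at max range FOM = TL = 20*log10(R), so R = 10^(75/20) = 5623.41 m = 5.62 km

5.62 km


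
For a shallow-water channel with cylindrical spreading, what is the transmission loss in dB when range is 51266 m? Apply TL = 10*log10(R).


TL = 10*log10(51266) = 47.1

47.1 dB


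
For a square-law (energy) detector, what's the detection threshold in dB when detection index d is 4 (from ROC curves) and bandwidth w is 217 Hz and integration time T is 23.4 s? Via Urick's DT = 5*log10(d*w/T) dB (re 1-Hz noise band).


DT = 5*log10(d*w/T) = 5*log10(4 * 217 / 23.4) = 5*log10(37.09) = 7.85

7.85 dB


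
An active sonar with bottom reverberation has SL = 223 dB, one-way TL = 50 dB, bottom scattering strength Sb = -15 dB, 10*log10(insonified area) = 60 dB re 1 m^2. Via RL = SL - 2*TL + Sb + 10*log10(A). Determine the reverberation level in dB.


RL = SL - 2*TL + Sb + 10*log10(A) = 223 - 2*50 + (-15) + 60 = 168

168 dB


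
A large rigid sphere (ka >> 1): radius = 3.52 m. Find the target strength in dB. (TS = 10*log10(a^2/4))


4.91 dB


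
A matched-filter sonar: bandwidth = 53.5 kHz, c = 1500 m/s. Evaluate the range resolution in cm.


1.4 cm


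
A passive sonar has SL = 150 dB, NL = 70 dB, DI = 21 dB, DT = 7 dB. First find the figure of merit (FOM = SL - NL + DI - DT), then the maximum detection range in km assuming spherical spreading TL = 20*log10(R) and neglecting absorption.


Step 1: FOM = SL - NL + DI - DT = 150 - 70 + 21 - 7 = 94 dB
Step 2: at max range FOM = TL = 20*log10(R), so R = 10^(94/20) = 50118.72 m = 50.12 km

50.12 km


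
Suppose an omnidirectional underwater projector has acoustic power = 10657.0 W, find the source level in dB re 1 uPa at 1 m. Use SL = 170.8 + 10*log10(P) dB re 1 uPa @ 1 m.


SL = 170.8 + 10*log10(10657.0) = 170.8 + 40.28 = 211.08

211.08 dB


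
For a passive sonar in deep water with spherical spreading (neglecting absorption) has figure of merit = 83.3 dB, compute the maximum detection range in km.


At max range FOM = TL, so 20*log10(R) = 83.3
R = 10^(83.3/20) = 14621.77 m = 14.62 km

14.62 km


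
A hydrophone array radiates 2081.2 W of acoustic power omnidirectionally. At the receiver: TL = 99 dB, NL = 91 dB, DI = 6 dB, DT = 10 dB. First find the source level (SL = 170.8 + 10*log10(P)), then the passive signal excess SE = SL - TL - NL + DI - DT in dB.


Step 1: SL = 170.8 + 10*log10(2081.2) = 203.98 dB
Step 2: SE = SL - TL - NL + DI - DT = 203.98 - 99 - 91 + 6 - 10 = 9.98

9.98 dB


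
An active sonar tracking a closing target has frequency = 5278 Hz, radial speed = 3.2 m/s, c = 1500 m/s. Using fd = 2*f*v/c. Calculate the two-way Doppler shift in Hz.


fd = 2*f*v/c = 2 * 5278 * 3.2 / 1500 = 22.52

22.52 Hz


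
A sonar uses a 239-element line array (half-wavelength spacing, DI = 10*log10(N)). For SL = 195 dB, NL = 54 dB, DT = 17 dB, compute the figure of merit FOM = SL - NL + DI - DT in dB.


Step 1: DI = 10*log10(239) = 23.78 dB
Step 2: FOM = SL - NL + DI - DT = 195 - 54 + 23.78 - 17 = 147.78

147.78 dB


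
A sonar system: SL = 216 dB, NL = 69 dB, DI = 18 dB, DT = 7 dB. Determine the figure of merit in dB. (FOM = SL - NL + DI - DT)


FOM = SL - NL + DI - DT = 216 - 69 + 18 - 7 = 158

158 dB


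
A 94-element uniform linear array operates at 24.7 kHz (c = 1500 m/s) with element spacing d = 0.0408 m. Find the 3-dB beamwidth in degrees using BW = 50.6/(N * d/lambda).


Step 1: lambda = 1500/24700 = 0.06073 m
Step 2: d/lambda = 0.0408/0.06073 = 0.6718
Step 3: BW = 50.6/(N * d/lambda) = 50.6/(94 * 0.6718) = 0.8

0.8 deg


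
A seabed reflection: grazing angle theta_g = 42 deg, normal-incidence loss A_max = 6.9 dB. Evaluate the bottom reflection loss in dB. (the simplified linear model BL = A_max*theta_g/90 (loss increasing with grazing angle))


BL = A_max * theta_g / 90 = 6.9 * 42 / 90 = 3.22

3.22 dB


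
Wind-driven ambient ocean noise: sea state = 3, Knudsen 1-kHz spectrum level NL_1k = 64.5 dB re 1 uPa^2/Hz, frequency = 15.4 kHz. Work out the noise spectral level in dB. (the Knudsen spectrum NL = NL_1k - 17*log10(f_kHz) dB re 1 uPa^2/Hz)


44.31 dB


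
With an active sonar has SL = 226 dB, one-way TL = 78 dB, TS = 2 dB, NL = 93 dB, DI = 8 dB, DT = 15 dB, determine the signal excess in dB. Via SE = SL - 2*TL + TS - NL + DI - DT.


SE = SL - 2*TL + TS - NL + DI - DT = 226 - 2*78 + (2) - 93 + 8 - 15 = -28

-28 dB


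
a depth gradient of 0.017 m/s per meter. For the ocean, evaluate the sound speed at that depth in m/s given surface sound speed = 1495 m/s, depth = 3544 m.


c = 1495 + 0.017 * 3544 = 1555.248

1555.248 m/s


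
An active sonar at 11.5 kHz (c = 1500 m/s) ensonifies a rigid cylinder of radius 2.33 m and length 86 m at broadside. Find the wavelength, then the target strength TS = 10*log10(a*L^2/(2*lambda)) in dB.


Step 1: lambda = c/f = 1500/11500 = 0.13043 m
Step 2: TS = 10*log10(a*L^2/(2*lambda)) = 10*log10(2.33*86^2/(2*0.13043)) = 48.2

48.2 dB


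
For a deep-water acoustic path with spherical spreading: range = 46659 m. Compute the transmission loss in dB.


TL = 20*log10(46659) = 93.38

93.38 dB


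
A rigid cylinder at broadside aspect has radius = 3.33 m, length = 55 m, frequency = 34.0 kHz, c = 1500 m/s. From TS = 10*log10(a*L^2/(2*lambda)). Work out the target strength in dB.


50.58 dB


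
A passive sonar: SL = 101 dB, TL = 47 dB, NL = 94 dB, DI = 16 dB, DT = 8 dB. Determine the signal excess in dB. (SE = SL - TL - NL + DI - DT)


-32 dB


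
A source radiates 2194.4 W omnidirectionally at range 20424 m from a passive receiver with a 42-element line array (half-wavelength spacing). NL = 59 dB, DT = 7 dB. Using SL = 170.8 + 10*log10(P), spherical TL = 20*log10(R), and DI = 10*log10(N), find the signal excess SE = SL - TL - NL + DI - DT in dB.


Step 1: SL = 170.8 + 10*log10(2194.4) = 204.21 dB
Step 2: TL = 20*log10(20424) = 86.2 dB
Step 3: DI = 10*log10(42) = 16.23 dB
Step 4: SE = SL - TL - NL + DI - DT = 204.21 - 86.2 - 59 + 16.23 - 7 = 68.24

68.24 dB


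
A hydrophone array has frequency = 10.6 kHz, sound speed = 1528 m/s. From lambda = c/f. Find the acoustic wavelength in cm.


lambda = c/f = 1528 / 10600 = 0.1442 m = 14.42 cm

14.42 cm


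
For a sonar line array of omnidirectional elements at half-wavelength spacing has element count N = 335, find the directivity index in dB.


25.25 dB


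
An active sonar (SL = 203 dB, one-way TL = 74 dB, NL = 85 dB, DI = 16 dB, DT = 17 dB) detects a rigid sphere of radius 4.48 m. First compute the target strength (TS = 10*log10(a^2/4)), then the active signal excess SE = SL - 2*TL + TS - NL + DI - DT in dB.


Step 1: TS = 10*log10(4.48^2/4) = 7.0 dB
Step 2: SE = SL - 2*TL + TS - NL + DI - DT = 203 - 2*74 + (7.0) - 85 + 16 - 17 = -24.0

-24.0 dB


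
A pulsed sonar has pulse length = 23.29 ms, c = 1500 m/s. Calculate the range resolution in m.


dR = c*tau/2 = 1500 * 23.29e-3 / 2 = 17.4675

17.4675 m


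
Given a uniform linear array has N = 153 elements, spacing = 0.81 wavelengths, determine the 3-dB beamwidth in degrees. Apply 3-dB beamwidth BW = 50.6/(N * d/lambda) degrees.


BW = 50.6 / (153 * 0.81) = 50.6 / 123.93 = 0.41

0.41 deg


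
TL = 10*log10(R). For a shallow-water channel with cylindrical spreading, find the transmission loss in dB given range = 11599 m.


TL = 10*log10(11599) = 40.64

40.64 dB


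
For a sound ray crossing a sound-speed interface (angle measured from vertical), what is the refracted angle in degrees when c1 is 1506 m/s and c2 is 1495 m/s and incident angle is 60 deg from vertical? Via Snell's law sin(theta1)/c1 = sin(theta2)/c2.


59.28 deg


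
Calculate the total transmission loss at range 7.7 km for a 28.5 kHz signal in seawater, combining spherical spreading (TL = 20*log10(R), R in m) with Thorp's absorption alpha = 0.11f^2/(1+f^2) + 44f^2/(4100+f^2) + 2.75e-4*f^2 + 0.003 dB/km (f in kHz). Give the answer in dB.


Step 1 (Thorp): alpha = 0.11*812.25/(1+812.25) + 44*812.25/(4100+812.25) + 2.75e-4*812.25 + 0.003 = 7.6117 dB/km
Step 2: TL_spread = 20*log10(7700) = 77.73 dB
Step 3: TL_abs = alpha*R = 7.6117 * 7.7 = 58.61 dB
Step 4: TL_total = 77.73 + 58.61 = 136.34

136.34 dB


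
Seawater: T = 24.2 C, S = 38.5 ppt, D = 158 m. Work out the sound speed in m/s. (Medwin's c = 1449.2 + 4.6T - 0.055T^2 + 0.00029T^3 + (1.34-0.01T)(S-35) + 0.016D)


c = 1449.2 + 4.6*24.2 - 0.055*24.2^2 + 0.00029*24.2^3 + (1.34 - 0.01*24.2)*(38.5 - 35) + 0.016*158 = 1538.79

1538.79 m/s


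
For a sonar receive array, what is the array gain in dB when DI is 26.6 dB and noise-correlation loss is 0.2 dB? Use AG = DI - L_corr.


AG = DI - L_corr = 26.6 - 0.2 = 26.4

26.4 dB


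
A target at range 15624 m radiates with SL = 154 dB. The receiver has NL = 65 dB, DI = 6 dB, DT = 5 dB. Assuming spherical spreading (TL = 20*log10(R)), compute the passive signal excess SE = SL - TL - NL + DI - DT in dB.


6.12 dB


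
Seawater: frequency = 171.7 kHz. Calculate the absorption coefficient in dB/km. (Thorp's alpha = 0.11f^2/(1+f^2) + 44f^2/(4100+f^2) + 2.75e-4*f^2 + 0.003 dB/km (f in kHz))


f^2 = 29480.89
alpha = 0.11*29480.89/(1+29480.89) + 44*29480.89/(4100+29480.89) + 2.75e-4*29480.89 + 0.003 = 46.848

46.848 dB/km


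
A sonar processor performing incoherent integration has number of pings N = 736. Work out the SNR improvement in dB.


Gain = 5*log10(736) = 14.33

14.33 dB


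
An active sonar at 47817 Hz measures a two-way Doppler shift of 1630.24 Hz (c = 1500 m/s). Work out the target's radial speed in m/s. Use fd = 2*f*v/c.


From fd = 2*f*v/c, v = c*fd/(2*f) = 1500 * 1630.24 / (2*47817) = 25.57

25.57 m/s


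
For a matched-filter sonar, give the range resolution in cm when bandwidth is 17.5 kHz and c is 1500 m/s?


dR = c/(2*BW) = 1500 / (2 * 17.5e3) = 0.0429 m = 4.29 cm

4.29 cm


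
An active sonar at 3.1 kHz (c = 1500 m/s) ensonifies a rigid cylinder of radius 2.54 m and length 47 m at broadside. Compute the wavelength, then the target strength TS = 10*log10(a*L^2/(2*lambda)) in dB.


Step 1: lambda = c/f = 1500/3100 = 0.48387 m
Step 2: TS = 10*log10(a*L^2/(2*lambda)) = 10*log10(2.54*47^2/(2*0.48387)) = 37.63

37.63 dB


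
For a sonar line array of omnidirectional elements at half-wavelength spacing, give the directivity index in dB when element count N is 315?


DI = 10*log10(315) = 24.98

24.98 dB


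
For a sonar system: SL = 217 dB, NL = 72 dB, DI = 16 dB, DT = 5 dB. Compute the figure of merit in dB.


156 dB


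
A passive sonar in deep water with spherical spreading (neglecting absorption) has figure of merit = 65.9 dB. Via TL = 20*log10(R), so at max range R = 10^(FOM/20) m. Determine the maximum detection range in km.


At max range FOM = TL, so 20*log10(R) = 65.9
R = 10^(65.9/20) = 1972.42 m = 1.97 km

1.97 km


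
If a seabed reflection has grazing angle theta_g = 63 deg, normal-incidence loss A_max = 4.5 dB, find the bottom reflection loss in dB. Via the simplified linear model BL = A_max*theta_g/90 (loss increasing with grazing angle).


BL = A_max * theta_g / 90 = 4.5 * 63 / 90 = 3.15

3.15 dB


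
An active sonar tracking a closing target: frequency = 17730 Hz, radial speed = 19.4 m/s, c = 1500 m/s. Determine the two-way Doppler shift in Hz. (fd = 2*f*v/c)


fd = 2*f*v/c = 2 * 17730 * 19.4 / 1500 = 458.62

458.62 Hz


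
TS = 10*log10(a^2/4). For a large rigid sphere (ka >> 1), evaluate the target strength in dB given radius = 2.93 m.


3.32 dB


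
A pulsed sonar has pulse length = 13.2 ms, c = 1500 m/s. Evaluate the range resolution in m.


dR = c*tau/2 = 1500 * 13.2e-3 / 2 = 9.9

9.9 m


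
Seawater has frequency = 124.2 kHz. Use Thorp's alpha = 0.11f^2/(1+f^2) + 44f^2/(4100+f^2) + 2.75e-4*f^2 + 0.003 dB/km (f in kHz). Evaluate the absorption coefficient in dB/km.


f^2 = 15425.64
alpha = 0.11*15425.64/(1+15425.64) + 44*15425.64/(4100+15425.64) + 2.75e-4*15425.64 + 0.003 = 39.116

39.116 dB/km


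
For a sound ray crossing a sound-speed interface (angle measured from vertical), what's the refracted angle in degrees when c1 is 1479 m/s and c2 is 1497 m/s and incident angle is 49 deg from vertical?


49.81 deg


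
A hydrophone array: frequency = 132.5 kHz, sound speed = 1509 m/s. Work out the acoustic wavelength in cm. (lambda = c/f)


1.14 cm


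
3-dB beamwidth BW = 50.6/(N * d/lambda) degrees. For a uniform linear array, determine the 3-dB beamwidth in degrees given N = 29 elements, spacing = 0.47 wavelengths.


BW = 50.6 / (29 * 0.47) = 50.6 / 13.63 = 3.71

3.71 deg


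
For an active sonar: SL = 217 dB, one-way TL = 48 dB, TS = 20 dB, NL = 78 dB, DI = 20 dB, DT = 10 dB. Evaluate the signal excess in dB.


SE = SL - 2*TL + TS - NL + DI - DT = 217 - 2*48 + (20) - 78 + 20 - 10 = 73

73 dB


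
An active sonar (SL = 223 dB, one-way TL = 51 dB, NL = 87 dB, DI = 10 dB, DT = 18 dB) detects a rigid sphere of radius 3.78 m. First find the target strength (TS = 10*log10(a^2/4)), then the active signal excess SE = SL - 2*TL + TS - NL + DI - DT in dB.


Step 1: TS = 10*log10(3.78^2/4) = 5.53 dB
Step 2: SE = SL - 2*TL + TS - NL + DI - DT = 223 - 2*51 + (5.53) - 87 + 10 - 18 = 31.53

31.53 dB


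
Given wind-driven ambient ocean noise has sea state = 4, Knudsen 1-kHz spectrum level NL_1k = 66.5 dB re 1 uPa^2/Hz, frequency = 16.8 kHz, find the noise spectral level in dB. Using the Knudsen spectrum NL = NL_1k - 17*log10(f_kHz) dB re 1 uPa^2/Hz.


45.67 dB


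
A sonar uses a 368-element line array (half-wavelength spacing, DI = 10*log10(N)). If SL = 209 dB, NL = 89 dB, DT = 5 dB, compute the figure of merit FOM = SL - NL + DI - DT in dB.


Step 1: DI = 10*log10(368) = 25.66 dB
Step 2: FOM = SL - NL + DI - DT = 209 - 89 + 25.66 - 5 = 140.66

140.66 dB


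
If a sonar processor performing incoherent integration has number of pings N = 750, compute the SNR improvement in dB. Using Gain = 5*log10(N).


Gain = 5*log10(750) = 14.38

14.38 dB


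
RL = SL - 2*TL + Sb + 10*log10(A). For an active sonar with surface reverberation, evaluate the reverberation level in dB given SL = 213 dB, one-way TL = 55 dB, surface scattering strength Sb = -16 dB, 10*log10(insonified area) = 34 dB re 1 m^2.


RL = SL - 2*TL + Sb + 10*log10(A) = 213 - 2*55 + (-16) + 34 = 121

121 dB


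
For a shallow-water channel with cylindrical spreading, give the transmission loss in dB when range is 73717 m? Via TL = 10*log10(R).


TL = 10*log10(73717) = 48.68

48.68 dB


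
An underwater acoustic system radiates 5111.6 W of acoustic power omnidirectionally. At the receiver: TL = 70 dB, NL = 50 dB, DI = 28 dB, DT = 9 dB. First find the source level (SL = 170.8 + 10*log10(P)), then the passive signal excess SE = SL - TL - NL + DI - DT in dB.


Step 1: SL = 170.8 + 10*log10(5111.6) = 207.89 dB
Step 2: SE = SL - TL - NL + DI - DT = 207.89 - 70 - 50 + 28 - 9 = 106.89

106.89 dB


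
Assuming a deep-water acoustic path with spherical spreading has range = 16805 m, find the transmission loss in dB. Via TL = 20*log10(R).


TL = 20*log10(16805) = 84.51

84.51 dB


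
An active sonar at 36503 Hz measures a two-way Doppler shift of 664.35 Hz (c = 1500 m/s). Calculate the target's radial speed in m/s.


From fd = 2*f*v/c, v = c*fd/(2*f) = 1500 * 664.35 / (2*36503) = 13.65

13.65 m/s


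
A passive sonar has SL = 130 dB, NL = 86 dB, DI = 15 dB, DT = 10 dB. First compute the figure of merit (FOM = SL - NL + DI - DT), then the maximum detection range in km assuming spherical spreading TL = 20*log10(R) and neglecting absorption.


Step 1: FOM = SL - NL + DI - DT = 130 - 86 + 15 - 10 = 49 dB
Step 2: at max range FOM = TL = 20*log10(R), so R = 10^(49/20) = 281.84 m = 0.28 km

0.28 km


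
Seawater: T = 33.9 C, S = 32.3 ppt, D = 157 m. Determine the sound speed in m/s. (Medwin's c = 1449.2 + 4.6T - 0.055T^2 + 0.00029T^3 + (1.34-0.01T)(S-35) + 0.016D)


c = 1449.2 + 4.6*33.9 - 0.055*33.9^2 + 0.00029*33.9^3 + (1.34 - 0.01*33.9)*(32.3 - 35) + 0.016*157 = 1553.04

1553.04 m/s


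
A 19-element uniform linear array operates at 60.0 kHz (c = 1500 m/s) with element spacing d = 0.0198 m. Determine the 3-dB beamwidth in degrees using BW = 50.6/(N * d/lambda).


Step 1: lambda = 1500/60000 = 0.025 m
Step 2: d/lambda = 0.0198/0.025 = 0.792
Step 3: BW = 50.6/(N * d/lambda) = 50.6/(19 * 0.792) = 3.36

3.36 deg


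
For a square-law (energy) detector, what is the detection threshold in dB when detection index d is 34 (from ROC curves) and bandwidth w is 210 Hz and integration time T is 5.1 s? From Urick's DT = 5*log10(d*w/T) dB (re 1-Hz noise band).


DT = 5*log10(d*w/T) = 5*log10(34 * 210 / 5.1) = 5*log10(1400.0) = 15.73

15.73 dB


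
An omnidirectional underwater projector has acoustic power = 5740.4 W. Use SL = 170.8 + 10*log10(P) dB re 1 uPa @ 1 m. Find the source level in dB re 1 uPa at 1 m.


SL = 170.8 + 10*log10(5740.4) = 170.8 + 37.59 = 208.39

208.39 dB


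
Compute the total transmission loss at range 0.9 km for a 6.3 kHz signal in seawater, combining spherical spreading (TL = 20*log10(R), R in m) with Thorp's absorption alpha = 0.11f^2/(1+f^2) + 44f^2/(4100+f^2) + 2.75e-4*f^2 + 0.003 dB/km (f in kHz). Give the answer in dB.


59.57 dB


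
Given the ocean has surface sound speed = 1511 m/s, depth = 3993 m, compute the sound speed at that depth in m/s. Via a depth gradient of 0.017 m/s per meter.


c = 1511 + 0.017 * 3993 = 1578.881

1578.881 m/s


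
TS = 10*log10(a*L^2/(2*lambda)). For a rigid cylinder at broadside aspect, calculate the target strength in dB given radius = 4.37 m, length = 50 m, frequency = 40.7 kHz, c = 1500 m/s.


51.71 dB


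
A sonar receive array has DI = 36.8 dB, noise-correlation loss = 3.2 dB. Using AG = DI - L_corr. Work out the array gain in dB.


AG = DI - L_corr = 36.8 - 3.2 = 33.6

33.6 dB


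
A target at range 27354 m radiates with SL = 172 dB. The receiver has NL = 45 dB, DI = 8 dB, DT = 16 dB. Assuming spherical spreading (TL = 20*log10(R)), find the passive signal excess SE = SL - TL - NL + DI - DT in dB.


Step 1: TL = 20*log10(27354) = 88.74 dB
Step 2: SE = 172 - 88.74 - 45 + 8 - 16 = 30.26

30.26 dB


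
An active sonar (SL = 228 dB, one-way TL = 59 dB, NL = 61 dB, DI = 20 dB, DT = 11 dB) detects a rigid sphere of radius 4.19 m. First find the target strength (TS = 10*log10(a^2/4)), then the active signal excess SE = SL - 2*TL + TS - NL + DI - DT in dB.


Step 1: TS = 10*log10(4.19^2/4) = 6.42 dB
Step 2: SE = SL - 2*TL + TS - NL + DI - DT = 228 - 2*59 + (6.42) - 61 + 20 - 11 = 64.42

64.42 dB


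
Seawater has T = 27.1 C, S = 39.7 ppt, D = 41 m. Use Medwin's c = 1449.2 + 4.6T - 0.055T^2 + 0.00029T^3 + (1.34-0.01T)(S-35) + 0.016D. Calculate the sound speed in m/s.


1544.92 m/s


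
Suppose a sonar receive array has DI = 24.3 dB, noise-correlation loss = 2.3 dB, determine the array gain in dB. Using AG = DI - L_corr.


AG = DI - L_corr = 24.3 - 2.3 = 22.0

22.0 dB


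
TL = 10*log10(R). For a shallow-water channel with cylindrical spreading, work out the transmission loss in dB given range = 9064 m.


TL = 10*log10(9064) = 39.57

39.57 dB


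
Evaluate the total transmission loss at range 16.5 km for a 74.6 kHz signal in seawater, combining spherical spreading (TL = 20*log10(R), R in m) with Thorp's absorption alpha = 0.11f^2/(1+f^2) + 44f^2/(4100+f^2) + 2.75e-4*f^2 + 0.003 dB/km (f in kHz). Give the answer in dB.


Step 1 (Thorp): alpha = 0.11*5565.16/(1+5565.16) + 44*5565.16/(4100+5565.16) + 2.75e-4*5565.16 + 0.003 = 26.9784 dB/km
Step 2: TL_spread = 20*log10(16500) = 84.35 dB
Step 3: TL_abs = alpha*R = 26.9784 * 16.5 = 445.14 dB
Step 4: TL_total = 84.35 + 445.14 = 529.49

529.49 dB


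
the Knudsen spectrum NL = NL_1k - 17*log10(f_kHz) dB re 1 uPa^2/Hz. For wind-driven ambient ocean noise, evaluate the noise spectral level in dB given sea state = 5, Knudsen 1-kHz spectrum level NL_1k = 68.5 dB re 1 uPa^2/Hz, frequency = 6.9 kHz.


NL = NL_1k - 17*log10(f_kHz) = 68.5 - 17*log10(6.9) = 68.5 - (14.26) = 54.24

54.24 dB


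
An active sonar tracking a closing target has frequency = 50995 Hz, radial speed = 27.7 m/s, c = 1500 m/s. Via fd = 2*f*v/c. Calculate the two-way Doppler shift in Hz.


fd = 2*f*v/c = 2 * 50995 * 27.7 / 1500 = 1883.42

1883.42 Hz


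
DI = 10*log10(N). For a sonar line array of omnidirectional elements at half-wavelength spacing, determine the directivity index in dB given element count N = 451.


26.54 dB


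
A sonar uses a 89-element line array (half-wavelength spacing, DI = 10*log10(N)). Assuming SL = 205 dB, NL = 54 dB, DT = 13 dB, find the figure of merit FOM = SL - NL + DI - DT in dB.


157.49 dB


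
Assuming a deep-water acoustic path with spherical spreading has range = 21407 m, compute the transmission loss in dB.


86.61 dB


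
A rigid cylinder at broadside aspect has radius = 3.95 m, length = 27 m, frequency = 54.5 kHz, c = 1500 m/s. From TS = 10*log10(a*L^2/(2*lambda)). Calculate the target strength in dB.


lambda = 1500/54500 = 0.02752 m
TS = 10*log10(3.95*27^2/(2*0.02752)) = 47.19

47.19 dB


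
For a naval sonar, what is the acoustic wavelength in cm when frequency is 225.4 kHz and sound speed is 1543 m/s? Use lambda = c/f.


lambda = c/f = 1543 / 225400 = 0.0068 m = 0.68 cm

0.68 cm


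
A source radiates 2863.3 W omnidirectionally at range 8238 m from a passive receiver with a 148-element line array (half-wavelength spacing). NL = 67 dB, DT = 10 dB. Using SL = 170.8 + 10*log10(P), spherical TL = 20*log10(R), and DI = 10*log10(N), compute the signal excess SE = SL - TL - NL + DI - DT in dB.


71.75 dB


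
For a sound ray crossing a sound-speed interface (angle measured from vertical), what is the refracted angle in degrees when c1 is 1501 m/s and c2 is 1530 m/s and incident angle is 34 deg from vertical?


sin(theta2) = (c2/c1)*sin(theta1) = (1530/1501)*sin(34 deg) = 0.57
theta2 = arcsin(0.57) = 34.75

34.75 deg


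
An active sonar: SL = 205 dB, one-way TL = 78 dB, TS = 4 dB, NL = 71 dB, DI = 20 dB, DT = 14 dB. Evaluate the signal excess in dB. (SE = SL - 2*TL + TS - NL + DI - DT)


-12 dB


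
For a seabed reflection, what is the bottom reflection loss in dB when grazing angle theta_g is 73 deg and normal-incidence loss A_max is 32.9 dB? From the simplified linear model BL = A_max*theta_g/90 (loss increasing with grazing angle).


BL = A_max * theta_g / 90 = 32.9 * 73 / 90 = 26.69

26.69 dB


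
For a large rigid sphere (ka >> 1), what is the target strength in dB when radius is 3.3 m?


TS = 10*log10(3.3^2 / 4) = 10*log10(2.7225) = 4.35

4.35 dB


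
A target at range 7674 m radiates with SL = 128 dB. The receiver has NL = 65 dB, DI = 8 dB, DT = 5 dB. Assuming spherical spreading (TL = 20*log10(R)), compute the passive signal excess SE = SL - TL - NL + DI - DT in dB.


-11.7 dB


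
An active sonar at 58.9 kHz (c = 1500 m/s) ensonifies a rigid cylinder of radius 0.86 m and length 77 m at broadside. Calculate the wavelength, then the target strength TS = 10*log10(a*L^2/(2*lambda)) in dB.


Step 1: lambda = c/f = 1500/58900 = 0.02547 m
Step 2: TS = 10*log10(a*L^2/(2*lambda)) = 10*log10(0.86*77^2/(2*0.02547)) = 50.0

50.0 dB


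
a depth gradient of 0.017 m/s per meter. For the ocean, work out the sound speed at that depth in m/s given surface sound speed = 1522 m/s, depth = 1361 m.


c = 1522 + 0.017 * 1361 = 1545.137

1545.137 m/s


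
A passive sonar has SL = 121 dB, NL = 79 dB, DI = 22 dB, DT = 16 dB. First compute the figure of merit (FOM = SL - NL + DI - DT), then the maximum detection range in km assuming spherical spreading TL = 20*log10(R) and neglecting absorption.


Step 1: FOM = SL - NL + DI - DT = 121 - 79 + 22 - 16 = 48 dB
Step 2: at max range FOM = TL = 20*log10(R), so R = 10^(48/20) = 251.19 m = 0.25 km

0.25 km


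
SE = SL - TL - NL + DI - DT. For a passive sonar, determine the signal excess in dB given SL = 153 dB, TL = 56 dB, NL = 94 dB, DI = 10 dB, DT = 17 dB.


SE = SL - TL - NL + DI - DT = 153 - 56 - 94 + 10 - 17 = -4

-4 dB


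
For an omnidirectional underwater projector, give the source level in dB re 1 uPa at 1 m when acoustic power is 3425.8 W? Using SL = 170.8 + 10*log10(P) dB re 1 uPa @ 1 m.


206.15 dB


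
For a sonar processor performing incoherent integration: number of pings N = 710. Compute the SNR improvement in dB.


14.26 dB


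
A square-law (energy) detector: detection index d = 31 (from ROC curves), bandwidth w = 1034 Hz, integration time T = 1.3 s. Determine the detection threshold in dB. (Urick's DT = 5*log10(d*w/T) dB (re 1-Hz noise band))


21.96 dB


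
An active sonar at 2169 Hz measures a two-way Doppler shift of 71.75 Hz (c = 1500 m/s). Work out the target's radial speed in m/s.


From fd = 2*f*v/c, v = c*fd/(2*f) = 1500 * 71.75 / (2*2169) = 24.81

24.81 m/s


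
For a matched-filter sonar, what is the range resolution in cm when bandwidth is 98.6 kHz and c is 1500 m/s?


dR = c/(2*BW) = 1500 / (2 * 98.6e3) = 0.0076 m = 0.76 cm

0.76 cm


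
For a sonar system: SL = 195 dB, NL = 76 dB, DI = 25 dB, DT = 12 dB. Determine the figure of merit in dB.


FOM = SL - NL + DI - DT = 195 - 76 + 25 - 12 = 132

132 dB


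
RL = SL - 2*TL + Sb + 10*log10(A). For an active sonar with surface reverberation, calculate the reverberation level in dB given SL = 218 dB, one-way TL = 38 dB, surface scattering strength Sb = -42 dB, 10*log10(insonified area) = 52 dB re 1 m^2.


RL = SL - 2*TL + Sb + 10*log10(A) = 218 - 2*38 + (-42) + 52 = 152

152 dB


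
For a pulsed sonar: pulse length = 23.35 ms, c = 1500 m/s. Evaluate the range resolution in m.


17.5125 m


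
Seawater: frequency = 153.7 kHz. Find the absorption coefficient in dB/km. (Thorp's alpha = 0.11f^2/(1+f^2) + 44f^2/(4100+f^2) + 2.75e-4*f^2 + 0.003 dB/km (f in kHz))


f^2 = 23623.69
alpha = 0.11*23623.69/(1+23623.69) + 44*23623.69/(4100+23623.69) + 2.75e-4*23623.69 + 0.003 = 44.102

44.102 dB/km


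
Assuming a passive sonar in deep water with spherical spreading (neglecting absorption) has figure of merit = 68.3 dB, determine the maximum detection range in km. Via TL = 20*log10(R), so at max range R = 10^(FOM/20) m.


At max range FOM = TL, so 20*log10(R) = 68.3
R = 10^(68.3/20) = 2600.16 m = 2.6 km

2.6 km


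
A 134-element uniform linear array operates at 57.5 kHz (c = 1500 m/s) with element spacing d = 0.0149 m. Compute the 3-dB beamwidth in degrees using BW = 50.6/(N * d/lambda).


Step 1: lambda = 1500/57500 = 0.02609 m
Step 2: d/lambda = 0.0149/0.02609 = 0.5711
Step 3: BW = 50.6/(N * d/lambda) = 50.6/(134 * 0.5711) = 0.66

0.66 deg


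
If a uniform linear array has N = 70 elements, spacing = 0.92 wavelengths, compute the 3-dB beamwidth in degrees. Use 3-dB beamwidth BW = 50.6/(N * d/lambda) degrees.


0.79 deg


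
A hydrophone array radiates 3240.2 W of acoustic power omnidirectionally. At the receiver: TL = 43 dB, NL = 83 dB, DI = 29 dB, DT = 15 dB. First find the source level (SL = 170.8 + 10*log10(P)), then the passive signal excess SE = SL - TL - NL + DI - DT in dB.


Step 1: SL = 170.8 + 10*log10(3240.2) = 205.91 dB
Step 2: SE = SL - TL - NL + DI - DT = 205.91 - 43 - 83 + 29 - 15 = 93.91

93.91 dB


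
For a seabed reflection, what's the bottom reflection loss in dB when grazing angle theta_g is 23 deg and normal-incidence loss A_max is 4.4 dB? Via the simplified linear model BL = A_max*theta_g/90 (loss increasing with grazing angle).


BL = A_max * theta_g / 90 = 4.4 * 23 / 90 = 1.12

1.12 dB


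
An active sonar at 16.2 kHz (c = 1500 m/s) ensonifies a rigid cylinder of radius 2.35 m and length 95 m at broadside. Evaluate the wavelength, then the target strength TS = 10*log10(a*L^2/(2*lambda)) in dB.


Step 1: lambda = c/f = 1500/16200 = 0.09259 m
Step 2: TS = 10*log10(a*L^2/(2*lambda)) = 10*log10(2.35*95^2/(2*0.09259)) = 50.59

50.59 dB


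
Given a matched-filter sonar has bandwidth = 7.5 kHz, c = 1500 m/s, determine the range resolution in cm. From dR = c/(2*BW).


dR = c/(2*BW) = 1500 / (2 * 7.5e3) = 0.1 m = 10.0 cm

10.0 cm


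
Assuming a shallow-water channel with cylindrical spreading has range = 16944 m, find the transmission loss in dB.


TL = 10*log10(16944) = 42.29

42.29 dB


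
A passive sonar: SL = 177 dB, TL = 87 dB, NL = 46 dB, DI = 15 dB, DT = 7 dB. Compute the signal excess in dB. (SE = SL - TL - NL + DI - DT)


SE = SL - TL - NL + DI - DT = 177 - 87 - 46 + 15 - 7 = 52

52 dB


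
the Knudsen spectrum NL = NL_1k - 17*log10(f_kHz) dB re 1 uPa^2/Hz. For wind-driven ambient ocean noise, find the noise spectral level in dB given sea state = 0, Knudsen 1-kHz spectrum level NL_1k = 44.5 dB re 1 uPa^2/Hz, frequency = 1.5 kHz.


NL = NL_1k - 17*log10(f_kHz) = 44.5 - 17*log10(1.5) = 44.5 - (2.99) = 41.51

41.51 dB


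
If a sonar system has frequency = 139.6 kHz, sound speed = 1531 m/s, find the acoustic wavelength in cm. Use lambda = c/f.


lambda = c/f = 1531 / 139600 = 0.011 m = 1.1 cm

1.1 cm


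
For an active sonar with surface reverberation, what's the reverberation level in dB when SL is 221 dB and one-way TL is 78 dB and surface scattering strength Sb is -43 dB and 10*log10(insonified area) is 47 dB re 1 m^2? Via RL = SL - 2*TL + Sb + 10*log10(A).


69 dB


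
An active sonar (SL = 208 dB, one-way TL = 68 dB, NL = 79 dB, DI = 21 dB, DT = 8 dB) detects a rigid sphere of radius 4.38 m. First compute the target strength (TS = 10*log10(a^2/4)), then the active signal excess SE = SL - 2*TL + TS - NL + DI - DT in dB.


Step 1: TS = 10*log10(4.38^2/4) = 6.81 dB
Step 2: SE = SL - 2*TL + TS - NL + DI - DT = 208 - 2*68 + (6.81) - 79 + 21 - 8 = 12.81

12.81 dB


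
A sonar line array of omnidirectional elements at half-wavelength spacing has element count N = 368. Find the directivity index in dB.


25.66 dB


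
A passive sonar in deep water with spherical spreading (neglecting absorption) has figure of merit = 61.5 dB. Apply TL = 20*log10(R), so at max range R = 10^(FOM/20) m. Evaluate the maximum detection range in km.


1.19 km


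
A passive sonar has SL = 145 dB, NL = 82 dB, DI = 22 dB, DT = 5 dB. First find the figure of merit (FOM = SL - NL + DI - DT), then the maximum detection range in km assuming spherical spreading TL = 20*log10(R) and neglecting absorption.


Step 1: FOM = SL - NL + DI - DT = 145 - 82 + 22 - 5 = 80 dB
Step 2: at max range FOM = TL = 20*log10(R), so R = 10^(80/20) = 10000.0 m = 10.0 km

10.0 km


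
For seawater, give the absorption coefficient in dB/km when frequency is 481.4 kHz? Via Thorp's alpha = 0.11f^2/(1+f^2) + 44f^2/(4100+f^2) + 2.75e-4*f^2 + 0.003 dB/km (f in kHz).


f^2 = 231745.96
alpha = 0.11*231745.96/(1+231745.96) + 44*231745.96/(4100+231745.96) + 2.75e-4*231745.96 + 0.003 = 107.078

107.078 dB/km


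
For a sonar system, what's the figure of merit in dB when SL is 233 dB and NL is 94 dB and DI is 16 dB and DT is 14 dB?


141 dB


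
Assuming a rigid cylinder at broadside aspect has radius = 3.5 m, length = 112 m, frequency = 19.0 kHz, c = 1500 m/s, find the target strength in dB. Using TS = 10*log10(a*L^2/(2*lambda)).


54.44 dB


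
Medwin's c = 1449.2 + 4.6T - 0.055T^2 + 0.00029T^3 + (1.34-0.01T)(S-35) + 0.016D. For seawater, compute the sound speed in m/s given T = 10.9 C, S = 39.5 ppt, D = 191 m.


c = 1449.2 + 4.6*10.9 - 0.055*10.9^2 + 0.00029*10.9^3 + (1.34 - 0.01*10.9)*(39.5 - 35) + 0.016*191 = 1501.78

1501.78 m/s


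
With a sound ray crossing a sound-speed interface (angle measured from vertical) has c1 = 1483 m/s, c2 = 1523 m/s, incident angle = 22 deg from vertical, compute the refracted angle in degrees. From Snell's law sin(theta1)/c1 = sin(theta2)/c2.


22.63 deg


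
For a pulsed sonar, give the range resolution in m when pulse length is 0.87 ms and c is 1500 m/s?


0.6525 m


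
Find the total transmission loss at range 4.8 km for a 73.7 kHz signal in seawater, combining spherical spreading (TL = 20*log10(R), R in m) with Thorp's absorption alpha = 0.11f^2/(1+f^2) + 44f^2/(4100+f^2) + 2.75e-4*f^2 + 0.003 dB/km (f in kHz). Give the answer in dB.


Step 1 (Thorp): alpha = 0.11*5431.69/(1+5431.69) + 44*5431.69/(4100+5431.69) + 2.75e-4*5431.69 + 0.003 = 26.6804 dB/km
Step 2: TL_spread = 20*log10(4800) = 73.62 dB
Step 3: TL_abs = alpha*R = 26.6804 * 4.8 = 128.07 dB
Step 4: TL_total = 73.62 + 128.07 = 201.69

201.69 dB
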